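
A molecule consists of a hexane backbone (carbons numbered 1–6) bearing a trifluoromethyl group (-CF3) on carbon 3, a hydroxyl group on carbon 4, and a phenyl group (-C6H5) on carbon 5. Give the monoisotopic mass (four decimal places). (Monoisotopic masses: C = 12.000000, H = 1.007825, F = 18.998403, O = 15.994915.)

246.1231

Atom tally by fragment:
  CH3 → C:1 H:3
  CH2 → C:1 H:2
  CH(CF3) → C:2 H:1 F:3
  CH(OH) → C:1 H:2 O:1
  CH(C6H5) → C:7 H:6
  CH3 → C:1 H:3
Element totals:
  C: 13
  H: 17
  F: 3
  O: 1
Molecular formula: C13H17F3O.
  M = 13(12.0) + 17(1.007825) + 3(18.998403) + 15.994915
    = 156.000000 + 17.133025 + 56.995209 + 15.994915 = 246.123149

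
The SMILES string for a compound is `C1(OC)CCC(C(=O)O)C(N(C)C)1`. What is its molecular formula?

Atom tally by fragment:
  cyclopentane ring core → C:5 H:10
  (− 3 ring H displaced by substituents)
  + OCH3 → C:1 H:3 O:1
  + COOH → C:1 H:1 O:2
  + N(CH3)2 → N:1 C:2 H:6
Element totals:
  C: 9
  H: 17
  N: 1
  O: 3

C9H17NO3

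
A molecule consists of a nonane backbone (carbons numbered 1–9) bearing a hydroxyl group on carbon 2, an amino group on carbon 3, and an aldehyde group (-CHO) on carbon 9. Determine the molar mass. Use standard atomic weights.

187.28 g/mol

Atom tally by fragment:
  CH3 → C:1 H:3
  CH(OH) → C:1 H:2 O:1
  CH(NH2) → C:1 H:3 N:1
  CH2 → C:1 H:2
  CH2 → C:1 H:2
  CH2 → C:1 H:2
  CH2 → C:1 H:2
  CH2 → C:1 H:2
  CH2CHO → C:2 H:3 O:1
Element totals:
  C: 10
  H: 21
  N: 1
  O: 2
Molecular formula: C10H21NO2.
  M = 10(12.011) + 21(1.008) + 14.007 + 2(15.999)
    = 120.110 + 21.168 + 14.007 + 31.998 = 187.283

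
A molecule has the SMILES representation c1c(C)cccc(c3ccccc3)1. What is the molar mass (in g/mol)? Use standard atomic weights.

168.24 g/mol

Atom tally by fragment:
  benzene ring core → C:6 H:6
  (− 2 ring H displaced by substituents)
  + CH3 → C:1 H:3
  + C6H5 → C:6 H:5
Element totals:
  C: 13
  H: 12
Molecular formula: C13H12.
  M = 13(12.011) + 12(1.008)
    = 156.143 + 12.096 = 168.239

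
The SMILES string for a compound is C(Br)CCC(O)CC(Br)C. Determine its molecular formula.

Atom tally by fragment:
  BrCH2 → C:1 H:2 Br:1
  CH2 → C:1 H:2
  CH2 → C:1 H:2
  CH(OH) → C:1 H:2 O:1
  CH2 → C:1 H:2
  CH(Br) → C:1 H:1 Br:1
  CH3 → C:1 H:3
Element totals:
  C: 7
  H: 14
  Br: 2
  O: 1

C7H14Br2O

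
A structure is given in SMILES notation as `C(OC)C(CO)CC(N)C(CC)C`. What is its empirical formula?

C10H23NO2

Atom tally by fragment:
  CH3OCH2 → C:2 H:5 O:1
  CH(CH2OH) → C:2 H:4 O:1
  CH2 → C:1 H:2
  CH(NH2) → C:1 H:3 N:1
  CH(C2H5) → C:3 H:6
  CH3 → C:1 H:3
Element totals:
  C: 10
  H: 23
  N: 1
  O: 2
Molecular formula: C10H23NO2.
gcd of subscripts (10, 23, 1, 2) = 1, so the empirical formula equals the molecular formula.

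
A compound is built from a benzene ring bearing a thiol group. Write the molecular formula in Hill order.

Atom tally by fragment:
  benzene ring core → C:6 H:6
  (− 1 ring H displaced by substituents)
  + SH → S:1 H:1
Element totals:
  C: 6
  H: 6
  S: 1

C6H6S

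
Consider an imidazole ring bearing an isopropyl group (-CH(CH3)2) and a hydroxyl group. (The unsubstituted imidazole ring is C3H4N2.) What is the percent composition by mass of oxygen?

Atom tally by fragment:
  imidazole ring core → C:3 H:4 N:2
  (− 2 ring H displaced by substituents)
  + CH(CH3)2 → C:3 H:7
  + OH → O:1 H:1
Element totals:
  C: 6
  H: 10
  N: 2
  O: 1
Molecular formula: C6H10N2O.
Molar mass = 126.159 g/mol.
Mass from O: 1 × 15.999 = 15.999 g/mol.
%O = 15.999 / 126.159 × 100 = 12.68%.

12.68%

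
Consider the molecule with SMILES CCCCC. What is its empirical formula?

Atom tally by fragment:
  CH3 → C:1 H:3
  CH2 → C:1 H:2
  CH2 → C:1 H:2
  CH2 → C:1 H:2
  CH3 → C:1 H:3
Element totals:
  C: 5
  H: 12
Molecular formula: C5H12.
gcd of subscripts (5, 12) = 1, so the empirical formula equals the molecular formula.

C5H12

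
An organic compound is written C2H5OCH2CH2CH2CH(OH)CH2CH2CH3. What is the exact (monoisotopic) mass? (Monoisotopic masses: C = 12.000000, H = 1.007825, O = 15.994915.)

160.1463

Atom tally by fragment:
  C2H5OCH2 → C:3 H:7 O:1
  CH2 → C:1 H:2
  CH2 → C:1 H:2
  CH(OH) → C:1 H:2 O:1
  CH2 → C:1 H:2
  CH2 → C:1 H:2
  CH3 → C:1 H:3
Element totals:
  C: 9
  H: 20
  O: 2
Molecular formula: C9H20O2.
  M = 9(12.0) + 20(1.007825) + 2(15.994915)
    = 108.000000 + 20.156500 + 31.989830 = 160.146330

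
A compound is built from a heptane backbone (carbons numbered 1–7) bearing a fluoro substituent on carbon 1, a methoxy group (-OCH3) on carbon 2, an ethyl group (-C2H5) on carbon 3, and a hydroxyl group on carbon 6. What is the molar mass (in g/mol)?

Atom tally by fragment:
  FCH2 → C:1 H:2 F:1
  CH(OCH3) → C:2 H:4 O:1
  CH(C2H5) → C:3 H:6
  CH2 → C:1 H:2
  CH2 → C:1 H:2
  CH(OH) → C:1 H:2 O:1
  CH3 → C:1 H:3
Element totals:
  C: 10
  H: 21
  F: 1
  O: 2
Molecular formula: C10H21FO2.
  M = 10(12.011) + 21(1.008) + 18.998 + 2(15.999)
    = 120.110 + 21.168 + 18.998 + 31.998 = 192.274

192.27 g/mol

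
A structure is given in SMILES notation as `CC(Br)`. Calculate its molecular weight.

108.97 g/mol

Atom tally by fragment:
  CH3 → C:1 H:3
  CH2Br → C:1 H:2 Br:1
Element totals:
  C: 2
  H: 5
  Br: 1
Molecular formula: C2H5Br.
  M = 2(12.011) + 5(1.008) + 79.904
    = 24.022 + 5.040 + 79.904 = 108.966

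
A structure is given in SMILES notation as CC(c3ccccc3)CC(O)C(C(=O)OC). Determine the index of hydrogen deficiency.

5

Atom tally by fragment:
  CH3 → C:1 H:3
  CH(C6H5) → C:7 H:6
  CH2 → C:1 H:2
  CH(OH) → C:1 H:2 O:1
  CH2COOCH3 → C:3 H:5 O:2
Element totals:
  C: 13
  H: 18
  O: 3
Molecular formula: C13H18O3.
DoU = (2C + 2 + N − H − X) / 2 = (2·13 + 2 + 0 − 18 − 0) / 2 = 5.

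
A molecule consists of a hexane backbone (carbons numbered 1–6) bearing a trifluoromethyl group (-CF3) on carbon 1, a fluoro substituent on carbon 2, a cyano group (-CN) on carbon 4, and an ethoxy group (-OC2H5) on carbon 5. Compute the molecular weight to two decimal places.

241.23 g/mol

Atom tally by fragment:
  F3CCH2 → C:2 H:2 F:3
  CH(F) → C:1 H:1 F:1
  CH2 → C:1 H:2
  CH(CN) → C:2 H:1 N:1
  CH(OC2H5) → C:3 H:6 O:1
  CH3 → C:1 H:3
Element totals:
  C: 10
  H: 15
  F: 4
  N: 1
  O: 1
Molecular formula: C10H15F4NO.
  M = 10(12.011) + 15(1.008) + 4(18.998) + 14.007 + 15.999
    = 120.110 + 15.120 + 75.992 + 14.007 + 15.999 = 241.228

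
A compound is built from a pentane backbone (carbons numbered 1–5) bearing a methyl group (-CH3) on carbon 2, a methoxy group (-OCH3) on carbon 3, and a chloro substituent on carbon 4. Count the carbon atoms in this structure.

Atom tally by fragment:
  CH3 → C:1 H:3
  CH(CH3) → C:2 H:4
  CH(OCH3) → C:2 H:4 O:1
  CH(Cl) → C:1 H:1 Cl:1
  CH3 → C:1 H:3
Element totals:
  C: 7
  H: 15
  Cl: 1
  O: 1

7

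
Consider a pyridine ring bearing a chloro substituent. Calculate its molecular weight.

Atom tally by fragment:
  pyridine ring core → C:5 H:5 N:1
  (− 1 ring H displaced by substituents)
  + Cl → Cl:1
Element totals:
  C: 5
  H: 4
  Cl: 1
  N: 1
Molecular formula: C5H4ClN.
  M = 5(12.011) + 4(1.008) + 35.45 + 14.007
    = 60.055 + 4.032 + 35.450 + 14.007 = 113.544

113.54 g/mol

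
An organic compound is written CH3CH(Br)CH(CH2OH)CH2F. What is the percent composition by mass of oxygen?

8.65%

Atom tally by fragment:
  CH3 → C:1 H:3
  CH(Br) → C:1 H:1 Br:1
  CH(CH2OH) → C:2 H:4 O:1
  CH2F → C:1 H:2 F:1
Element totals:
  C: 5
  H: 10
  Br: 1
  F: 1
  O: 1
Molecular formula: C5H10BrFO.
Molar mass = 185.036 g/mol.
Mass from O: 1 × 15.999 = 15.999 g/mol.
%O = 15.999 / 185.036 × 100 = 8.65%.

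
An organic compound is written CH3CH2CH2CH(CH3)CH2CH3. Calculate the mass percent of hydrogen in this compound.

16.10%

Element totals:
  C: 7
  H: 16
Molecular formula: C7H16.
Molar mass = 100.205 g/mol.
Mass from H: 16 × 1.008 = 16.128 g/mol.
%H = 16.128 / 100.205 × 100 = 16.10%.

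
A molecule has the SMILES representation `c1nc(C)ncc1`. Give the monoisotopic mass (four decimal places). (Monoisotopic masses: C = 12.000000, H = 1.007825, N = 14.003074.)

94.0531

Atom tally by fragment:
  pyrimidine ring core → C:4 H:4 N:2
  (− 1 ring H displaced by substituents)
  + CH3 → C:1 H:3
Element totals:
  C: 5
  H: 6
  N: 2
Molecular formula: C5H6N2.
  M = 5(12.0) + 6(1.007825) + 2(14.003074)
    = 60.000000 + 6.046950 + 28.006148 = 94.053098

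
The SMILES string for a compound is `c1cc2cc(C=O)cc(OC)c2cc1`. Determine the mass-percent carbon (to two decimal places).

Atom tally by fragment:
  naphthalene ring system core → C:10 H:8
  (− 2 ring H displaced by substituents)
  + CHO → C:1 H:1 O:1
  + OCH3 → C:1 H:3 O:1
Element totals:
  C: 12
  H: 10
  O: 2
Molecular formula: C12H10O2.
Molar mass = 186.210 g/mol.
Mass from C: 12 × 12.011 = 144.132 g/mol.
%C = 144.132 / 186.210 × 100 = 77.40%.

77.40%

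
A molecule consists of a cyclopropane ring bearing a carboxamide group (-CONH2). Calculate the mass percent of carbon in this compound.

56.45%

Atom tally by fragment:
  cyclopropane ring core → C:3 H:6
  (− 1 ring H displaced by substituents)
  + CONH2 → C:1 H:2 O:1 N:1
Element totals:
  C: 4
  H: 7
  N: 1
  O: 1
Molecular formula: C4H7NO.
Molar mass = 85.106 g/mol.
Mass from C: 4 × 12.011 = 48.044 g/mol.
%C = 48.044 / 85.106 × 100 = 56.45%.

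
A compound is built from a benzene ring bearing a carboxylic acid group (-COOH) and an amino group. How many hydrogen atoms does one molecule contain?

Atom tally by fragment:
  benzene ring core → C:6 H:6
  (− 2 ring H displaced by substituents)
  + COOH → C:1 H:1 O:2
  + NH2 → N:1 H:2
Element totals:
  C: 7
  H: 7
  N: 1
  O: 2

7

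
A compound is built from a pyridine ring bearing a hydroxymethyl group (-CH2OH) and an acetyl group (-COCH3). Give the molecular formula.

C8H9NO2

Atom tally by fragment:
  pyridine ring core → C:5 H:5 N:1
  (− 2 ring H displaced by substituents)
  + CH2OH → C:1 H:3 O:1
  + COCH3 → C:2 H:3 O:1
Element totals:
  C: 8
  H: 9
  N: 1
  O: 2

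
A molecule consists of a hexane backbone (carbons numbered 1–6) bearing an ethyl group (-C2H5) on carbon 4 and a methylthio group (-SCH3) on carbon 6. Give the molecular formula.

C9H20S

Atom tally by fragment:
  CH3 → C:1 H:3
  CH2 → C:1 H:2
  CH2 → C:1 H:2
  CH(C2H5) → C:3 H:6
  CH2 → C:1 H:2
  CH2SCH3 → C:2 H:5 S:1
Element totals:
  C: 9
  H: 20
  S: 1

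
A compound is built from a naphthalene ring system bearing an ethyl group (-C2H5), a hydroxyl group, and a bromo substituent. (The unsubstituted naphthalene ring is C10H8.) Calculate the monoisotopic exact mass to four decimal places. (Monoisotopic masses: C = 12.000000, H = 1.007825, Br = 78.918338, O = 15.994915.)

Atom tally by fragment:
  naphthalene ring system core → C:10 H:8
  (− 3 ring H displaced by substituents)
  + C2H5 → C:2 H:5
  + OH → O:1 H:1
  + Br → Br:1
Element totals:
  C: 12
  H: 11
  Br: 1
  O: 1
Molecular formula: C12H11BrO.
  M = 12(12.0) + 11(1.007825) + 78.918338 + 15.994915
    = 144.000000 + 11.086075 + 78.918338 + 15.994915 = 249.999328

249.9993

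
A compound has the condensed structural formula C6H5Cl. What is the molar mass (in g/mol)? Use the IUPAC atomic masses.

Atom tally by fragment:
  benzene ring core → C:6 H:6
  (− 1 ring H displaced by substituents)
  + Cl → Cl:1
Element totals:
  C: 6
  H: 5
  Cl: 1
Molecular formula: C6H5Cl.
  M = 6(12.011) + 5(1.008) + 35.45
    = 72.066 + 5.040 + 35.450 = 112.556

112.56 g/mol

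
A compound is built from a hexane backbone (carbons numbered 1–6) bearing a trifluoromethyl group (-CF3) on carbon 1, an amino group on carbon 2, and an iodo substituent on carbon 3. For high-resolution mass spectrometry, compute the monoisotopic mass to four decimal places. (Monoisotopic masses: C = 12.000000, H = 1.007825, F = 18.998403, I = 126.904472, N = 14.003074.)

Atom tally by fragment:
  F3CCH2 → C:2 H:2 F:3
  CH(NH2) → C:1 H:3 N:1
  CH(I) → C:1 H:1 I:1
  CH2 → C:1 H:2
  CH2 → C:1 H:2
  CH3 → C:1 H:3
Element totals:
  C: 7
  H: 13
  F: 3
  I: 1
  N: 1
Molecular formula: C7H13F3IN.
  M = 7(12.0) + 13(1.007825) + 3(18.998403) + 126.904472 + 14.003074
    = 84.000000 + 13.101725 + 56.995209 + 126.904472 + 14.003074 = 295.004480

295.0045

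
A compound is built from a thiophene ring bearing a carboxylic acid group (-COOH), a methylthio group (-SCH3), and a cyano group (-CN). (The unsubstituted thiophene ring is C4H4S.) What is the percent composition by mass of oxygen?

Atom tally by fragment:
  thiophene ring core → C:4 H:4 S:1
  (− 3 ring H displaced by substituents)
  + COOH → C:1 H:1 O:2
  + SCH3 → C:1 H:3 S:1
  + CN → C:1 N:1
Element totals:
  C: 7
  H: 5
  N: 1
  O: 2
  S: 2
Molecular formula: C7H5NO2S2.
Molar mass = 199.242 g/mol.
Mass from O: 2 × 15.999 = 31.998 g/mol.
%O = 31.998 / 199.242 × 100 = 16.06%.

16.06%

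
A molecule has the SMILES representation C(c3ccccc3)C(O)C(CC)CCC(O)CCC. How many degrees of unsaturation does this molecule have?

4

Atom tally by fragment:
  C6H5CH2 → C:7 H:7
  CH(OH) → C:1 H:2 O:1
  CH(C2H5) → C:3 H:6
  CH2 → C:1 H:2
  CH2 → C:1 H:2
  CH(OH) → C:1 H:2 O:1
  CH2 → C:1 H:2
  CH2 → C:1 H:2
  CH3 → C:1 H:3
Element totals:
  C: 17
  H: 28
  O: 2
Molecular formula: C17H28O2.
DoU = (2C + 2 + N − H − X) / 2 = (2·17 + 2 + 0 − 28 − 0) / 2 = 4.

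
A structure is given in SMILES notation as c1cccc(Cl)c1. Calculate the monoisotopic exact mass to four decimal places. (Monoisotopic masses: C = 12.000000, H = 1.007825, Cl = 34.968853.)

Atom tally by fragment:
  benzene ring core → C:6 H:6
  (− 1 ring H displaced by substituents)
  + Cl → Cl:1
Element totals:
  C: 6
  H: 5
  Cl: 1
Molecular formula: C6H5Cl.
  M = 6(12.0) + 5(1.007825) + 34.968853
    = 72.000000 + 5.039125 + 34.968853 = 112.007978

112.0080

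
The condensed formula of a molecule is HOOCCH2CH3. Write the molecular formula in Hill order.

Atom tally by fragment:
  HOOCCH2 → C:2 H:3 O:2
  CH3 → C:1 H:3
Element totals:
  C: 3
  H: 6
  O: 2

C3H6O2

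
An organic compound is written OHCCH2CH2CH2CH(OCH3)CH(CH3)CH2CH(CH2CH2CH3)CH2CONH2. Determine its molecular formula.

Atom tally by fragment:
  OHCCH2 → C:2 H:3 O:1
  CH2 → C:1 H:2
  CH2 → C:1 H:2
  CH(OCH3) → C:2 H:4 O:1
  CH(CH3) → C:2 H:4
  CH2 → C:1 H:2
  CH(CH2CH2CH3) → C:4 H:8
  CH2CONH2 → C:2 H:4 O:1 N:1
Element totals:
  C: 15
  H: 29
  N: 1
  O: 3

C15H29NO3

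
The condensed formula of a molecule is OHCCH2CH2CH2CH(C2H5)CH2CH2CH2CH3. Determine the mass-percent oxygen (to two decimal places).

Atom tally by fragment:
  OHCCH2 → C:2 H:3 O:1
  CH2 → C:1 H:2
  CH2 → C:1 H:2
  CH(C2H5) → C:3 H:6
  CH2 → C:1 H:2
  CH2 → C:1 H:2
  CH2 → C:1 H:2
  CH3 → C:1 H:3
Element totals:
  C: 11
  H: 22
  O: 1
Molecular formula: C11H22O.
Molar mass = 170.296 g/mol.
Mass from O: 1 × 15.999 = 15.999 g/mol.
%O = 15.999 / 170.296 × 100 = 9.39%.

9.39%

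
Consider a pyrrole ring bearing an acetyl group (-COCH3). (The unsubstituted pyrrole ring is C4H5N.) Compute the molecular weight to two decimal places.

Atom tally by fragment:
  pyrrole ring core → C:4 H:5 N:1
  (− 1 ring H displaced by substituents)
  + COCH3 → C:2 H:3 O:1
Element totals:
  C: 6
  H: 7
  N: 1
  O: 1
Molecular formula: C6H7NO.
  M = 6(12.011) + 7(1.008) + 14.007 + 15.999
    = 72.066 + 7.056 + 14.007 + 15.999 = 109.128

109.13 g/mol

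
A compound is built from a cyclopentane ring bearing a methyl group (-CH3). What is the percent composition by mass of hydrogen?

14.37%

Atom tally by fragment:
  cyclopentane ring core → C:5 H:10
  (− 1 ring H displaced by substituents)
  + CH3 → C:1 H:3
Element totals:
  C: 6
  H: 12
Molecular formula: C6H12.
Molar mass = 84.162 g/mol.
Mass from H: 12 × 1.008 = 12.096 g/mol.
%H = 12.096 / 84.162 × 100 = 14.37%.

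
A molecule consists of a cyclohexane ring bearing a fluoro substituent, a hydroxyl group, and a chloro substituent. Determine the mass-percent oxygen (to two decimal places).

10.48%

Atom tally by fragment:
  cyclohexane ring core → C:6 H:12
  (− 3 ring H displaced by substituents)
  + F → F:1
  + OH → O:1 H:1
  + Cl → Cl:1
Element totals:
  C: 6
  H: 10
  Cl: 1
  F: 1
  O: 1
Molecular formula: C6H10ClFO.
Molar mass = 152.593 g/mol.
Mass from O: 1 × 15.999 = 15.999 g/mol.
%O = 15.999 / 152.593 × 100 = 10.48%.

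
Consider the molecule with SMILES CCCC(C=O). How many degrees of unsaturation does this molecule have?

Atom tally by fragment:
  CH3 → C:1 H:3
  CH2 → C:1 H:2
  CH2 → C:1 H:2
  CH2CHO → C:2 H:3 O:1
Element totals:
  C: 5
  H: 10
  O: 1
Molecular formula: C5H10O.
DoU = (2C + 2 + N − H − X) / 2 = (2·5 + 2 + 0 − 10 − 0) / 2 = 1.

1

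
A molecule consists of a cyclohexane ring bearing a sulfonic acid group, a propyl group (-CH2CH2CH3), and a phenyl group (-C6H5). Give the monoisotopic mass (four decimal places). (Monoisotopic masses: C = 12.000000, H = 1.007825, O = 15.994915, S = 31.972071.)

282.1290

Atom tally by fragment:
  cyclohexane ring core → C:6 H:12
  (− 3 ring H displaced by substituents)
  + SO3H → S:1 O:3 H:1
  + CH2CH2CH3 → C:3 H:7
  + C6H5 → C:6 H:5
Element totals:
  C: 15
  H: 22
  O: 3
  S: 1
Molecular formula: C15H22O3S.
  M = 15(12.0) + 22(1.007825) + 3(15.994915) + 31.972071
    = 180.000000 + 22.172150 + 47.984745 + 31.972071 = 282.128966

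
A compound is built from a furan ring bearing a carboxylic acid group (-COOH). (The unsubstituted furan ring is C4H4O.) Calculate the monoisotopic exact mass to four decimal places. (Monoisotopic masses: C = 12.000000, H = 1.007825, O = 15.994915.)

112.0160

Atom tally by fragment:
  furan ring core → C:4 H:4 O:1
  (− 1 ring H displaced by substituents)
  + COOH → C:1 H:1 O:2
Element totals:
  C: 5
  H: 4
  O: 3
Molecular formula: C5H4O3.
  M = 5(12.0) + 4(1.007825) + 3(15.994915)
    = 60.000000 + 4.031300 + 47.984745 = 112.016045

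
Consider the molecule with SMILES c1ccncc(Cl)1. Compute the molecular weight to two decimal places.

Atom tally by fragment:
  pyridine ring core → C:5 H:5 N:1
  (− 1 ring H displaced by substituents)
  + Cl → Cl:1
Element totals:
  C: 5
  H: 4
  Cl: 1
  N: 1
Molecular formula: C5H4ClN.
  M = 5(12.011) + 4(1.008) + 35.45 + 14.007
    = 60.055 + 4.032 + 35.450 + 14.007 = 113.544

113.54 g/mol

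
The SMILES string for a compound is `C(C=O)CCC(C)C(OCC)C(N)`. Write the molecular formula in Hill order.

Atom tally by fragment:
  OHCCH2 → C:2 H:3 O:1
  CH2 → C:1 H:2
  CH2 → C:1 H:2
  CH(CH3) → C:2 H:4
  CH(OC2H5) → C:3 H:6 O:1
  CH2NH2 → C:1 H:4 N:1
Element totals:
  C: 10
  H: 21
  N: 1
  O: 2

C10H21NO2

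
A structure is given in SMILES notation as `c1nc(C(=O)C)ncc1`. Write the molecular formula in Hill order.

C6H6N2O

Atom tally by fragment:
  pyrimidine ring core → C:4 H:4 N:2
  (− 1 ring H displaced by substituents)
  + COCH3 → C:2 H:3 O:1
Element totals:
  C: 6
  H: 6
  N: 2
  O: 1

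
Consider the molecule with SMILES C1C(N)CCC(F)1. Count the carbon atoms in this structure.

5

Atom tally by fragment:
  cyclopentane ring core → C:5 H:10
  (− 2 ring H displaced by substituents)
  + NH2 → N:1 H:2
  + F → F:1
Element totals:
  C: 5
  H: 10
  F: 1
  N: 1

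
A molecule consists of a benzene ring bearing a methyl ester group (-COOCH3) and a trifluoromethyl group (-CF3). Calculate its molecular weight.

Atom tally by fragment:
  benzene ring core → C:6 H:6
  (− 2 ring H displaced by substituents)
  + COOCH3 → C:2 H:3 O:2
  + CF3 → C:1 F:3
Element totals:
  C: 9
  H: 7
  F: 3
  O: 2
Molecular formula: C9H7F3O2.
  M = 9(12.011) + 7(1.008) + 3(18.998) + 2(15.999)
    = 108.099 + 7.056 + 56.994 + 31.998 = 204.147

204.15 g/mol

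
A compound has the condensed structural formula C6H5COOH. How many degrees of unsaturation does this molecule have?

Atom tally by fragment:
  benzene ring core → C:6 H:6
  (− 1 ring H displaced by substituents)
  + COOH → C:1 H:1 O:2
Element totals:
  C: 7
  H: 6
  O: 2
Molecular formula: C7H6O2.
DoU = (2C + 2 + N − H − X) / 2 = (2·7 + 2 + 0 − 6 − 0) / 2 = 5.

5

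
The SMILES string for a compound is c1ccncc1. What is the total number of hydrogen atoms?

Atom tally by fragment:
  pyridine ring core → C:5 H:5 N:1
Element totals:
  C: 5
  H: 5
  N: 1

5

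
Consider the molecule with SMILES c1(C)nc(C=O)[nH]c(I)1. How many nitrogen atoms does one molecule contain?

2

Atom tally by fragment:
  imidazole ring core → C:3 H:4 N:2
  (− 3 ring H displaced by substituents)
  + CH3 → C:1 H:3
  + CHO → C:1 H:1 O:1
  + I → I:1
Element totals:
  C: 5
  H: 5
  I: 1
  N: 2
  O: 1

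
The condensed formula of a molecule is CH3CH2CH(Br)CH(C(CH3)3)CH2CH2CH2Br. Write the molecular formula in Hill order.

Element totals:
  C: 11
  H: 22
  Br: 2

C11H22Br2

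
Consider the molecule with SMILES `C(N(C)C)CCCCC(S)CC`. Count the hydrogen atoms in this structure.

Atom tally by fragment:
  (CH3)2NCH2 → C:3 H:8 N:1
  CH2 → C:1 H:2
  CH2 → C:1 H:2
  CH2 → C:1 H:2
  CH2 → C:1 H:2
  CH(SH) → C:1 H:2 S:1
  CH2 → C:1 H:2
  CH3 → C:1 H:3
Element totals:
  C: 10
  H: 23
  N: 1
  S: 1

23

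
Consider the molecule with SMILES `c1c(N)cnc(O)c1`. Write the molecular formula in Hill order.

C5H6N2O

Atom tally by fragment:
  pyridine ring core → C:5 H:5 N:1
  (− 2 ring H displaced by substituents)
  + NH2 → N:1 H:2
  + OH → O:1 H:1
Element totals:
  C: 5
  H: 6
  N: 2
  O: 1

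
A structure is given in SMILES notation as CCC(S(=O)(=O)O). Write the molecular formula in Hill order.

Atom tally by fragment:
  CH3 → C:1 H:3
  CH2 → C:1 H:2
  CH2SO3H → C:1 H:3 S:1 O:3
Element totals:
  C: 3
  H: 8
  O: 3
  S: 1

C3H8O3S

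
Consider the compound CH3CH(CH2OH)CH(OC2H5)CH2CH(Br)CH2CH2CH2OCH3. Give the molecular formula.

Element totals:
  C: 12
  H: 25
  Br: 1
  O: 3

C12H25BrO3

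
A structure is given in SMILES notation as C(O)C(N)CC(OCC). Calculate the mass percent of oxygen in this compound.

24.02%

Atom tally by fragment:
  HOCH2 → C:1 H:3 O:1
  CH(NH2) → C:1 H:3 N:1
  CH2 → C:1 H:2
  CH2OC2H5 → C:3 H:7 O:1
Element totals:
  C: 6
  H: 15
  N: 1
  O: 2
Molecular formula: C6H15NO2.
Molar mass = 133.191 g/mol.
Mass from O: 2 × 15.999 = 31.998 g/mol.
%O = 31.998 / 133.191 × 100 = 24.02%.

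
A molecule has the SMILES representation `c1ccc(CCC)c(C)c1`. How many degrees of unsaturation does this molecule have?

4

Atom tally by fragment:
  benzene ring core → C:6 H:6
  (− 2 ring H displaced by substituents)
  + CH2CH2CH3 → C:3 H:7
  + CH3 → C:1 H:3
Element totals:
  C: 10
  H: 14
Molecular formula: C10H14.
DoU = (2C + 2 + N − H − X) / 2 = (2·10 + 2 + 0 − 14 − 0) / 2 = 4.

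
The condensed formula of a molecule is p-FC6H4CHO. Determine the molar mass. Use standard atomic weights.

124.11 g/mol

Atom tally by fragment:
  benzene ring core → C:6 H:6
  (− 2 ring H displaced by substituents)
  + F → F:1
  + CHO → C:1 H:1 O:1
Element totals:
  C: 7
  H: 5
  F: 1
  O: 1
Molecular formula: C7H5FO.
  M = 7(12.011) + 5(1.008) + 18.998 + 15.999
    = 84.077 + 5.040 + 18.998 + 15.999 = 124.114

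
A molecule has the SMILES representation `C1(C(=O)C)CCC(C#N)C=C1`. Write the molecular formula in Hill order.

Atom tally by fragment:
  cyclohexene ring core → C:6 H:10
  (− 2 ring H displaced by substituents)
  + COCH3 → C:2 H:3 O:1
  + CN → C:1 N:1
Element totals:
  C: 9
  H: 11
  N: 1
  O: 1

C9H11NO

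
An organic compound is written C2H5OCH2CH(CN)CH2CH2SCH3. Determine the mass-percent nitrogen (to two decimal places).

8.08%

Atom tally by fragment:
  C2H5OCH2 → C:3 H:7 O:1
  CH(CN) → C:2 H:1 N:1
  CH2 → C:1 H:2
  CH2SCH3 → C:2 H:5 S:1
Element totals:
  C: 8
  H: 15
  N: 1
  O: 1
  S: 1
Molecular formula: C8H15NOS.
Molar mass = 173.274 g/mol.
Mass from N: 1 × 14.007 = 14.007 g/mol.
%N = 14.007 / 173.274 × 100 = 8.08%.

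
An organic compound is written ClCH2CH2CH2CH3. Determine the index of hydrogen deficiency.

Atom tally by fragment:
  ClCH2 → C:1 H:2 Cl:1
  CH2 → C:1 H:2
  CH2 → C:1 H:2
  CH3 → C:1 H:3
Element totals:
  C: 4
  H: 9
  Cl: 1
Molecular formula: C4H9Cl.
DoU = (2C + 2 + N − H − X) / 2 = (2·4 + 2 + 0 − 9 − 1) / 2 = 0.

0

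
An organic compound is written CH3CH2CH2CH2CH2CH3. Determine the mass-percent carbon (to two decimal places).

Atom tally by fragment:
  CH3 → C:1 H:3
  CH2 → C:1 H:2
  CH2 → C:1 H:2
  CH2 → C:1 H:2
  CH2 → C:1 H:2
  CH3 → C:1 H:3
Element totals:
  C: 6
  H: 14
Molecular formula: C6H14.
Molar mass = 86.178 g/mol.
Mass from C: 6 × 12.011 = 72.066 g/mol.
%C = 72.066 / 86.178 × 100 = 83.62%.

83.62%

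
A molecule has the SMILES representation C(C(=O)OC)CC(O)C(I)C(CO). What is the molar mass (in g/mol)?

Atom tally by fragment:
  CH3OOCCH2 → C:3 H:5 O:2
  CH2 → C:1 H:2
  CH(OH) → C:1 H:2 O:1
  CH(I) → C:1 H:1 I:1
  CH2CH2OH → C:2 H:5 O:1
Element totals:
  C: 8
  H: 15
  I: 1
  O: 4
Molecular formula: C8H15IO4.
  M = 8(12.011) + 15(1.008) + 126.904 + 4(15.999)
    = 96.088 + 15.120 + 126.904 + 63.996 = 302.108

302.11 g/mol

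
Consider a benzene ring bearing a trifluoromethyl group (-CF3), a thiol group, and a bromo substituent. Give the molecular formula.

Atom tally by fragment:
  benzene ring core → C:6 H:6
  (− 3 ring H displaced by substituents)
  + CF3 → C:1 F:3
  + SH → S:1 H:1
  + Br → Br:1
Element totals:
  C: 7
  H: 4
  Br: 1
  F: 3
  S: 1

C7H4BrF3S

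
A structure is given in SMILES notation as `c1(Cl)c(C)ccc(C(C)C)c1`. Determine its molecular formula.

Atom tally by fragment:
  benzene ring core → C:6 H:6
  (− 3 ring H displaced by substituents)
  + Cl → Cl:1
  + CH3 → C:1 H:3
  + CH(CH3)2 → C:3 H:7
Element totals:
  C: 10
  H: 13
  Cl: 1

C10H13Cl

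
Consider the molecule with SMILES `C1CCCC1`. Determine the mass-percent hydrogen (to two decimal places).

14.37%

Atom tally by fragment:
  cyclopentane ring core → C:5 H:10
Element totals:
  C: 5
  H: 10
Molecular formula: C5H10.
Molar mass = 70.135 g/mol.
Mass from H: 10 × 1.008 = 10.080 g/mol.
%H = 10.080 / 70.135 × 100 = 14.37%.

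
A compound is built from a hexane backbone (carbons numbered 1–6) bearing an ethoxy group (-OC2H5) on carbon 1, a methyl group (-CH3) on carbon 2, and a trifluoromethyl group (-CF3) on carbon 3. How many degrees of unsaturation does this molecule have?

Atom tally by fragment:
  C2H5OCH2 → C:3 H:7 O:1
  CH(CH3) → C:2 H:4
  CH(CF3) → C:2 H:1 F:3
  CH2 → C:1 H:2
  CH2 → C:1 H:2
  CH3 → C:1 H:3
Element totals:
  C: 10
  H: 19
  F: 3
  O: 1
Molecular formula: C10H19F3O.
DoU = (2C + 2 + N − H − X) / 2 = (2·10 + 2 + 0 − 19 − 3) / 2 = 0.

0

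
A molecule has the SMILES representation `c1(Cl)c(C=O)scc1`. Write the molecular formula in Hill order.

Atom tally by fragment:
  thiophene ring core → C:4 H:4 S:1
  (− 2 ring H displaced by substituents)
  + Cl → Cl:1
  + CHO → C:1 H:1 O:1
Element totals:
  C: 5
  H: 3
  Cl: 1
  O: 1
  S: 1

C5H3ClOS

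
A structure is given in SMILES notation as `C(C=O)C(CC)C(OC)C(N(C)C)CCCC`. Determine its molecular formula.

C14H29NO2

Atom tally by fragment:
  OHCCH2 → C:2 H:3 O:1
  CH(C2H5) → C:3 H:6
  CH(OCH3) → C:2 H:4 O:1
  CH(N(CH3)2) → C:3 H:7 N:1
  CH2 → C:1 H:2
  CH2 → C:1 H:2
  CH2 → C:1 H:2
  CH3 → C:1 H:3
Element totals:
  C: 14
  H: 29
  N: 1
  O: 2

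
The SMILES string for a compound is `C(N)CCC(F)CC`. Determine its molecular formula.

Atom tally by fragment:
  H2NCH2 → C:1 H:4 N:1
  CH2 → C:1 H:2
  CH2 → C:1 H:2
  CH(F) → C:1 H:1 F:1
  CH2 → C:1 H:2
  CH3 → C:1 H:3
Element totals:
  C: 6
  H: 14
  F: 1
  N: 1

C6H14FN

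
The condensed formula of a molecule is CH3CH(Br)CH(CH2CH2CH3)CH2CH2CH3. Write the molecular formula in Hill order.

Atom tally by fragment:
  CH3 → C:1 H:3
  CH(Br) → C:1 H:1 Br:1
  CH(CH2CH2CH3) → C:4 H:8
  CH2 → C:1 H:2
  CH2 → C:1 H:2
  CH3 → C:1 H:3
Element totals:
  C: 9
  H: 19
  Br: 1

C9H19Br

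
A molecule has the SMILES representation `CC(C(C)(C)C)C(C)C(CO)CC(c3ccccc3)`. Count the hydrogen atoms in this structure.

Atom tally by fragment:
  CH3 → C:1 H:3
  CH(C(CH3)3) → C:5 H:10
  CH(CH3) → C:2 H:4
  CH(CH2OH) → C:2 H:4 O:1
  CH2 → C:1 H:2
  CH2C6H5 → C:7 H:7
Element totals:
  C: 18
  H: 30
  O: 1

30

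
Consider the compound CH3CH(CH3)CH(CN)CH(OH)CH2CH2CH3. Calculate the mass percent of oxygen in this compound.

10.31%

Atom tally by fragment:
  CH3 → C:1 H:3
  CH(CH3) → C:2 H:4
  CH(CN) → C:2 H:1 N:1
  CH(OH) → C:1 H:2 O:1
  CH2 → C:1 H:2
  CH2 → C:1 H:2
  CH3 → C:1 H:3
Element totals:
  C: 9
  H: 17
  N: 1
  O: 1
Molecular formula: C9H17NO.
Molar mass = 155.241 g/mol.
Mass from O: 1 × 15.999 = 15.999 g/mol.
%O = 15.999 / 155.241 × 100 = 10.31%.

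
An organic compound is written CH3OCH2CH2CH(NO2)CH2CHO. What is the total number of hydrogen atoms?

11

Atom tally by fragment:
  CH3OCH2 → C:2 H:5 O:1
  CH2 → C:1 H:2
  CH(NO2) → C:1 H:1 N:1 O:2
  CH2CHO → C:2 H:3 O:1
Element totals:
  C: 6
  H: 11
  N: 1
  O: 4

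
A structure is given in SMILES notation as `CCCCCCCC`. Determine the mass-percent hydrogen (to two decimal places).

15.88%

Atom tally by fragment:
  CH3 → C:1 H:3
  CH2 → C:1 H:2
  CH2 → C:1 H:2
  CH2 → C:1 H:2
  CH2 → C:1 H:2
  CH2 → C:1 H:2
  CH2 → C:1 H:2
  CH3 → C:1 H:3
Element totals:
  C: 8
  H: 18
Molecular formula: C8H18.
Molar mass = 114.232 g/mol.
Mass from H: 18 × 1.008 = 18.144 g/mol.
%H = 18.144 / 114.232 × 100 = 15.88%.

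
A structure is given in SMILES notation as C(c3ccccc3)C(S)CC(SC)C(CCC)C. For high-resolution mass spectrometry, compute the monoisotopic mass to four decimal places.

Atom tally by fragment:
  C6H5CH2 → C:7 H:7
  CH(SH) → C:1 H:2 S:1
  CH2 → C:1 H:2
  CH(SCH3) → C:2 H:4 S:1
  CH(CH2CH2CH3) → C:4 H:8
  CH3 → C:1 H:3
Element totals:
  C: 16
  H: 26
  S: 2
Molecular formula: C16H26S2.
  M = 16(12.0) + 26(1.007825) + 2(31.972071)
    = 192.000000 + 26.203450 + 63.944142 = 282.147592

282.1476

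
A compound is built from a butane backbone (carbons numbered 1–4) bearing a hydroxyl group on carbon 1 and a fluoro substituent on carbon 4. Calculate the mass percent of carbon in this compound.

52.16%

Atom tally by fragment:
  HOCH2 → C:1 H:3 O:1
  CH2 → C:1 H:2
  CH2 → C:1 H:2
  CH2F → C:1 H:2 F:1
Element totals:
  C: 4
  H: 9
  F: 1
  O: 1
Molecular formula: C4H9FO.
Molar mass = 92.113 g/mol.
Mass from C: 4 × 12.011 = 48.044 g/mol.
%C = 48.044 / 92.113 × 100 = 52.16%.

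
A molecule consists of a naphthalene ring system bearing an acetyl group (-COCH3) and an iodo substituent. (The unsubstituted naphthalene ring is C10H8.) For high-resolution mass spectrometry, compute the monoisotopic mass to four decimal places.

295.9698

Atom tally by fragment:
  naphthalene ring system core → C:10 H:8
  (− 2 ring H displaced by substituents)
  + COCH3 → C:2 H:3 O:1
  + I → I:1
Element totals:
  C: 12
  H: 9
  I: 1
  O: 1
Molecular formula: C12H9IO.
  M = 12(12.0) + 9(1.007825) + 126.904472 + 15.994915
    = 144.000000 + 9.070425 + 126.904472 + 15.994915 = 295.969812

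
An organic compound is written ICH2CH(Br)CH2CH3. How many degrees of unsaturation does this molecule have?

Atom tally by fragment:
  ICH2 → C:1 H:2 I:1
  CH(Br) → C:1 H:1 Br:1
  CH2 → C:1 H:2
  CH3 → C:1 H:3
Element totals:
  C: 4
  H: 8
  Br: 1
  I: 1
Molecular formula: C4H8BrI.
DoU = (2C + 2 + N − H − X) / 2 = (2·4 + 2 + 0 − 8 − 2) / 2 = 0.

0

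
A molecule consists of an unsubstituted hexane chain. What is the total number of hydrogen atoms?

14

Atom tally by fragment:
  CH3 → C:1 H:3
  CH2 → C:1 H:2
  CH2 → C:1 H:2
  CH2 → C:1 H:2
  CH2 → C:1 H:2
  CH3 → C:1 H:3
Element totals:
  C: 6
  H: 14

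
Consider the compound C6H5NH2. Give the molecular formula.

Element totals:
  C: 6
  H: 7
  N: 1

C6H7N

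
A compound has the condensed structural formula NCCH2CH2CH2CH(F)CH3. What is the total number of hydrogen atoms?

Atom tally by fragment:
  NCCH2 → C:2 H:2 N:1
  CH2 → C:1 H:2
  CH2 → C:1 H:2
  CH(F) → C:1 H:1 F:1
  CH3 → C:1 H:3
Element totals:
  C: 6
  H: 10
  F: 1
  N: 1

10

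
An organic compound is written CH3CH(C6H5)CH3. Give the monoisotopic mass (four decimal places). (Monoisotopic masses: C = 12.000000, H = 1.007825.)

Atom tally by fragment:
  CH3 → C:1 H:3
  CH(C6H5) → C:7 H:6
  CH3 → C:1 H:3
Element totals:
  C: 9
  H: 12
Molecular formula: C9H12.
  M = 9(12.0) + 12(1.007825)
    = 108.000000 + 12.093900 = 120.093900

120.0939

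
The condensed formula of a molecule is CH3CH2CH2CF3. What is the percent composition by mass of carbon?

Atom tally by fragment:
  CH3 → C:1 H:3
  CH2 → C:1 H:2
  CH2CF3 → C:2 H:2 F:3
Element totals:
  C: 4
  H: 7
  F: 3
Molecular formula: C4H7F3.
Molar mass = 112.094 g/mol.
Mass from C: 4 × 12.011 = 48.044 g/mol.
%C = 48.044 / 112.094 × 100 = 42.86%.

42.86%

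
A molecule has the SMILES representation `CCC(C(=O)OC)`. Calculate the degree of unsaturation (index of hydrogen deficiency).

Atom tally by fragment:
  CH3 → C:1 H:3
  CH2 → C:1 H:2
  CH2COOCH3 → C:3 H:5 O:2
Element totals:
  C: 5
  H: 10
  O: 2
Molecular formula: C5H10O2.
DoU = (2C + 2 + N − H − X) / 2 = (2·5 + 2 + 0 − 10 − 0) / 2 = 1.

1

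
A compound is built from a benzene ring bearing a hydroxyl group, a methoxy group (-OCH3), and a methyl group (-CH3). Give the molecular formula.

Atom tally by fragment:
  benzene ring core → C:6 H:6
  (− 3 ring H displaced by substituents)
  + OH → O:1 H:1
  + OCH3 → C:1 H:3 O:1
  + CH3 → C:1 H:3
Element totals:
  C: 8
  H: 10
  O: 2

C8H10O2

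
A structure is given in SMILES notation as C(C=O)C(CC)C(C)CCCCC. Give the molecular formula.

Atom tally by fragment:
  OHCCH2 → C:2 H:3 O:1
  CH(C2H5) → C:3 H:6
  CH(CH3) → C:2 H:4
  CH2 → C:1 H:2
  CH2 → C:1 H:2
  CH2 → C:1 H:2
  CH2 → C:1 H:2
  CH3 → C:1 H:3
Element totals:
  C: 12
  H: 24
  O: 1

C12H24O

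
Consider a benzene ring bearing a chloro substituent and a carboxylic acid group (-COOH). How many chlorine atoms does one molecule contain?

1

Atom tally by fragment:
  benzene ring core → C:6 H:6
  (− 2 ring H displaced by substituents)
  + Cl → Cl:1
  + COOH → C:1 H:1 O:2
Element totals:
  C: 7
  H: 5
  Cl: 1
  O: 2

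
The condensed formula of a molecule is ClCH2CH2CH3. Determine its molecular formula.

Element totals:
  C: 3
  H: 7
  Cl: 1

C3H7Cl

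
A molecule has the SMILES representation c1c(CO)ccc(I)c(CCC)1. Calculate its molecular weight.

Atom tally by fragment:
  benzene ring core → C:6 H:6
  (− 3 ring H displaced by substituents)
  + CH2OH → C:1 H:3 O:1
  + I → I:1
  + CH2CH2CH3 → C:3 H:7
Element totals:
  C: 10
  H: 13
  I: 1
  O: 1
Molecular formula: C10H13IO.
  M = 10(12.011) + 13(1.008) + 126.904 + 15.999
    = 120.110 + 13.104 + 126.904 + 15.999 = 276.117

276.12 g/mol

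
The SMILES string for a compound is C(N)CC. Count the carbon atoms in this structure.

Atom tally by fragment:
  H2NCH2 → C:1 H:4 N:1
  CH2 → C:1 H:2
  CH3 → C:1 H:3
Element totals:
  C: 3
  H: 9
  N: 1

3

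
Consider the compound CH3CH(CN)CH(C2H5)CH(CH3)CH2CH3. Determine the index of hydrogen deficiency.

Atom tally by fragment:
  CH3 → C:1 H:3
  CH(CN) → C:2 H:1 N:1
  CH(C2H5) → C:3 H:6
  CH(CH3) → C:2 H:4
  CH2 → C:1 H:2
  CH3 → C:1 H:3
Element totals:
  C: 10
  H: 19
  N: 1
Molecular formula: C10H19N.
DoU = (2C + 2 + N − H − X) / 2 = (2·10 + 2 + 1 − 19 − 0) / 2 = 2.

2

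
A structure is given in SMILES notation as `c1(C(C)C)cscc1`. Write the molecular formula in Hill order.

C7H10S

Atom tally by fragment:
  thiophene ring core → C:4 H:4 S:1
  (− 1 ring H displaced by substituents)
  + CH(CH3)2 → C:3 H:7
Element totals:
  C: 7
  H: 10
  S: 1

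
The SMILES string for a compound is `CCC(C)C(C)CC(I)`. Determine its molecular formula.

C8H17I

Atom tally by fragment:
  CH3 → C:1 H:3
  CH2 → C:1 H:2
  CH(CH3) → C:2 H:4
  CH(CH3) → C:2 H:4
  CH2 → C:1 H:2
  CH2I → C:1 H:2 I:1
Element totals:
  C: 8
  H: 17
  I: 1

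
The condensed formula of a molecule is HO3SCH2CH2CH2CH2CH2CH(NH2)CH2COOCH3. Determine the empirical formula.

Element totals:
  C: 9
  H: 19
  N: 1
  O: 5
  S: 1
Molecular formula: C9H19NO5S.
gcd of subscripts (9, 19, 1, 5, 1) = 1, so the empirical formula equals the molecular formula.

C9H19NO5S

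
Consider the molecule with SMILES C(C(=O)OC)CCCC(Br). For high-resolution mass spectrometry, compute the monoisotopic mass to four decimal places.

Atom tally by fragment:
  CH3OOCCH2 → C:3 H:5 O:2
  CH2 → C:1 H:2
  CH2 → C:1 H:2
  CH2 → C:1 H:2
  CH2Br → C:1 H:2 Br:1
Element totals:
  C: 7
  H: 13
  Br: 1
  O: 2
Molecular formula: C7H13BrO2.
  M = 7(12.0) + 13(1.007825) + 78.918338 + 2(15.994915)
    = 84.000000 + 13.101725 + 78.918338 + 31.989830 = 208.009893

208.0099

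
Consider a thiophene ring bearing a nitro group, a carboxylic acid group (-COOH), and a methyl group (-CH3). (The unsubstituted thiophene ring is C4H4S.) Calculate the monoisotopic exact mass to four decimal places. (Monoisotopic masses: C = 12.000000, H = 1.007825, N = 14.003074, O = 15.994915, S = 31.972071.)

186.9939

Atom tally by fragment:
  thiophene ring core → C:4 H:4 S:1
  (− 3 ring H displaced by substituents)
  + NO2 → N:1 O:2
  + COOH → C:1 H:1 O:2
  + CH3 → C:1 H:3
Element totals:
  C: 6
  H: 5
  N: 1
  O: 4
  S: 1
Molecular formula: C6H5NO4S.
  M = 6(12.0) + 5(1.007825) + 14.003074 + 4(15.994915) + 31.972071
    = 72.000000 + 5.039125 + 14.003074 + 63.979660 + 31.972071 = 186.993930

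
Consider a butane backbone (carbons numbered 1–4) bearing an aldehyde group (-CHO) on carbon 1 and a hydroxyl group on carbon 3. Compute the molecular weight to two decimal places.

102.13 g/mol

Atom tally by fragment:
  OHCCH2 → C:2 H:3 O:1
  CH2 → C:1 H:2
  CH(OH) → C:1 H:2 O:1
  CH3 → C:1 H:3
Element totals:
  C: 5
  H: 10
  O: 2
Molecular formula: C5H10O2.
  M = 5(12.011) + 10(1.008) + 2(15.999)
    = 60.055 + 10.080 + 31.998 = 102.133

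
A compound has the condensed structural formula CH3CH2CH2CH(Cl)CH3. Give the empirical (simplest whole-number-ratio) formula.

Element totals:
  C: 5
  H: 11
  Cl: 1
Molecular formula: C5H11Cl.
gcd of subscripts (5, 1, 11) = 1, so the empirical formula equals the molecular formula.

C5H11Cl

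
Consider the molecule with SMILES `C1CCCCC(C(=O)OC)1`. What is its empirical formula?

Atom tally by fragment:
  cyclohexane ring core → C:6 H:12
  (− 1 ring H displaced by substituents)
  + COOCH3 → C:2 H:3 O:2
Element totals:
  C: 8
  H: 14
  O: 2
Molecular formula: C8H14O2.
gcd of subscripts = 2; dividing each by 2:
  C: 8/2 = 4
  H: 14/2 = 7
  O: 2/2 = 1

C4H7O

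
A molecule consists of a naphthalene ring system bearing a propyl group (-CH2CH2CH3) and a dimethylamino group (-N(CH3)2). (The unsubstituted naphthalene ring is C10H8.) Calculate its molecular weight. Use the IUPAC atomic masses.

Atom tally by fragment:
  naphthalene ring system core → C:10 H:8
  (− 2 ring H displaced by substituents)
  + CH2CH2CH3 → C:3 H:7
  + N(CH3)2 → N:1 C:2 H:6
Element totals:
  C: 15
  H: 19
  N: 1
Molecular formula: C15H19N.
  M = 15(12.011) + 19(1.008) + 14.007
    = 180.165 + 19.152 + 14.007 = 213.324

213.32 g/mol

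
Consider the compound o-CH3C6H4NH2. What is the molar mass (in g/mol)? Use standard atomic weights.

107.16 g/mol

Atom tally by fragment:
  benzene ring core → C:6 H:6
  (− 2 ring H displaced by substituents)
  + CH3 → C:1 H:3
  + NH2 → N:1 H:2
Element totals:
  C: 7
  H: 9
  N: 1
Molecular formula: C7H9N.
  M = 7(12.011) + 9(1.008) + 14.007
    = 84.077 + 9.072 + 14.007 = 107.156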